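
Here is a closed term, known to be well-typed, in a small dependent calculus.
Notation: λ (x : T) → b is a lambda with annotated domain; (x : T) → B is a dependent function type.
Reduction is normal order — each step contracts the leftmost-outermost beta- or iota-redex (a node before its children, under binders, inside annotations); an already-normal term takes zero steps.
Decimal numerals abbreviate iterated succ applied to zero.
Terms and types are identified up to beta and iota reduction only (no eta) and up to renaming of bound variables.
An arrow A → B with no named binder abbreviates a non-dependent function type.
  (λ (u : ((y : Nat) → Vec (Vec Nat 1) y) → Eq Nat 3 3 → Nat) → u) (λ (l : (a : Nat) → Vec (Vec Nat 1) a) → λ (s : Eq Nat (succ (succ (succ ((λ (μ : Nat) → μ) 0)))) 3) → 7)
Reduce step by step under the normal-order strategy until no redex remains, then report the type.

normal-order reduction sequence:
  (λ (u : ((y : Nat) → Vec (Vec Nat 1) y) → Eq Nat 3 3 → Nat) → u) (λ (l : (a : Nat) → Vec (Vec Nat 1) a) → λ (s : Eq Nat (succ (succ (succ ((λ (μ : Nat) → μ) 0)))) 3) → 7)
  ~> λ (u : (y : Nat) → Vec (Vec Nat 1) y) → λ (l : Eq Nat (succ (succ (succ ((λ (a : Nat) → a) 0)))) 3) → 7
  ~> λ (u : (y : Nat) → Vec (Vec Nat 1) y) → λ (l : Eq Nat 3 3) → 7
inferred type:
  ((u : Nat) → Vec (Vec Nat 1) u) → Eq Nat 3 3 → Nat


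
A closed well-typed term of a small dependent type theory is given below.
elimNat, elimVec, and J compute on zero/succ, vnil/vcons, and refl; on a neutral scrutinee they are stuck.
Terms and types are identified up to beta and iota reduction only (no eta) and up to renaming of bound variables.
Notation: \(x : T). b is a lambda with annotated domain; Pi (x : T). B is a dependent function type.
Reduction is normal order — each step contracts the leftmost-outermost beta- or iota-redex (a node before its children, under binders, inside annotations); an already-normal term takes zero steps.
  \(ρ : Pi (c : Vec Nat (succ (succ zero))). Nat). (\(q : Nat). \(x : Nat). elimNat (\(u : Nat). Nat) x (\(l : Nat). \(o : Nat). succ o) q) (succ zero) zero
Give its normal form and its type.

reduced normal form:
  \(ρ : Pi (c : Vec Nat (succ (succ zero))). Nat). succ zero
the term's type:
  Pi (ρ : Pi (c : Vec Nat (succ (succ zero))). Nat). Nat


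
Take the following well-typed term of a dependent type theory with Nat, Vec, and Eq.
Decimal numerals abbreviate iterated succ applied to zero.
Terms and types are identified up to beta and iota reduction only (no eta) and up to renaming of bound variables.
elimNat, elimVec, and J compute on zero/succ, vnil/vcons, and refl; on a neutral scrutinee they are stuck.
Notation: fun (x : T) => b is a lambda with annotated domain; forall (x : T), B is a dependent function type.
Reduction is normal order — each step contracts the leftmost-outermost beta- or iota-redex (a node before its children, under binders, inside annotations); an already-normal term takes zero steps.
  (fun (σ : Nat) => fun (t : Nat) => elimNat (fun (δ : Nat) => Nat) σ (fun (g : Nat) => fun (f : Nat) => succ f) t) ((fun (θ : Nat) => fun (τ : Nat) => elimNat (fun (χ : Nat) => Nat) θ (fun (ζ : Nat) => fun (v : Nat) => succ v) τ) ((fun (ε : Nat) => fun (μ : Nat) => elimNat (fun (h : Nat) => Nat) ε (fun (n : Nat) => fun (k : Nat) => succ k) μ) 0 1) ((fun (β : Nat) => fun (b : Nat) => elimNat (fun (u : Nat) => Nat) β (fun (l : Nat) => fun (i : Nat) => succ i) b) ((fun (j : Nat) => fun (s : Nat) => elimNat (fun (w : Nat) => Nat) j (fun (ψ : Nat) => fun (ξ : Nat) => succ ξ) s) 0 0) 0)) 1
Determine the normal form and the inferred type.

normal form:
  2
inferred type:
  Nat


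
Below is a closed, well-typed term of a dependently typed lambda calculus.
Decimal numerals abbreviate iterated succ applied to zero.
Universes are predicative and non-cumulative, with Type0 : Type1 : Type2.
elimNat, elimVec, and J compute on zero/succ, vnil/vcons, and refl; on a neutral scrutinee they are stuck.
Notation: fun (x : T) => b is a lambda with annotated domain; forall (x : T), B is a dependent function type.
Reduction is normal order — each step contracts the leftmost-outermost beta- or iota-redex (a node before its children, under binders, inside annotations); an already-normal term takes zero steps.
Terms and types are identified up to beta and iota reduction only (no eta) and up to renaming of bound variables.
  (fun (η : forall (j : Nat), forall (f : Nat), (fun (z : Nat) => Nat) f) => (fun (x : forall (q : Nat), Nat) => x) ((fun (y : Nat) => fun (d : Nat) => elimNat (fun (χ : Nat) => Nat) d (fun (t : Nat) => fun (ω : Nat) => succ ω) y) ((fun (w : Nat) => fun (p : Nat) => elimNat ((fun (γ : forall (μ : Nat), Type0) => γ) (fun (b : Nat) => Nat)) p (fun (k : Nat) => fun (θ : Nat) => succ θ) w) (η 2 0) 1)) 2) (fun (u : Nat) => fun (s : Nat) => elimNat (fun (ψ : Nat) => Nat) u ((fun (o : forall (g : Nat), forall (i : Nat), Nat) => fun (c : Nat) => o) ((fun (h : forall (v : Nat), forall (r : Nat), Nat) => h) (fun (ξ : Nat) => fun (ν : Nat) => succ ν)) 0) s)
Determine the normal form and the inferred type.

normal form:
  5
inferred type:
  Nat
observation: the first redex contracted is a beta-redex; the normal form is reached in 27 normal-order steps.


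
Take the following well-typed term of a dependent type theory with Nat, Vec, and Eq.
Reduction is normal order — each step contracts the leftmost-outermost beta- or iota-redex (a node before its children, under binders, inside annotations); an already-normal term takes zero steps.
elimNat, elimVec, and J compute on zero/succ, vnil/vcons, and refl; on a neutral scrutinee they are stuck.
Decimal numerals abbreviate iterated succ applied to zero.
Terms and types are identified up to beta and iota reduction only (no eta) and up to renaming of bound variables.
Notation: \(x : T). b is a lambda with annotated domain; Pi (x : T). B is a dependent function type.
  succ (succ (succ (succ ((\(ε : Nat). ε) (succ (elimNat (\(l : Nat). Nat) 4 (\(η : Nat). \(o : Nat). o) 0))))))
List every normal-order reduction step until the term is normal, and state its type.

normal-order reduction sequence:
  succ (succ (succ (succ ((\(ε : Nat). ε) (succ (elimNat (\(l : Nat). Nat) 4 (\(η : Nat). \(o : Nat). o) 0))))))
  ~> succ (succ (succ (succ (succ (elimNat (\(ε : Nat). Nat) 4 (\(l : Nat). \(η : Nat). η) 0)))))
  ~> 9
inferred type:
  Nat


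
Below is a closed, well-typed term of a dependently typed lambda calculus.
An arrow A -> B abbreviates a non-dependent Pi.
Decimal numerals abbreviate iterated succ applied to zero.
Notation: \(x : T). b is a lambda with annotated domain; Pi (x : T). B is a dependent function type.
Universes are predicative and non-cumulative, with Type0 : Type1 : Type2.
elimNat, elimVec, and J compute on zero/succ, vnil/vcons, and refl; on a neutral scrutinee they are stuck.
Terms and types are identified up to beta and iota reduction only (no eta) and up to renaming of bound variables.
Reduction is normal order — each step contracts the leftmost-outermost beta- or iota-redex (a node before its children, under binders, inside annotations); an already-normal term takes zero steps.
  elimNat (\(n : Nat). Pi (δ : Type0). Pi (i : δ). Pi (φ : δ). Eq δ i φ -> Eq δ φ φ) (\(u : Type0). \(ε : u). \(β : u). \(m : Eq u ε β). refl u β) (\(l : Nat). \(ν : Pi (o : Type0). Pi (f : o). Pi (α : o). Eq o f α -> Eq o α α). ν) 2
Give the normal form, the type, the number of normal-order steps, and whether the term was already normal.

resulting normal form:
  \(n : Type0). \(δ : n). \(i : n). \(φ : Eq n δ i). refl n i
type:
  Pi (n : Type0). Pi (δ : n). Pi (i : n). Eq n δ i -> Eq n i i
steps to reach normal form (normal order): 7
already normal: no
first contracted redex: an elimNat iota-redex


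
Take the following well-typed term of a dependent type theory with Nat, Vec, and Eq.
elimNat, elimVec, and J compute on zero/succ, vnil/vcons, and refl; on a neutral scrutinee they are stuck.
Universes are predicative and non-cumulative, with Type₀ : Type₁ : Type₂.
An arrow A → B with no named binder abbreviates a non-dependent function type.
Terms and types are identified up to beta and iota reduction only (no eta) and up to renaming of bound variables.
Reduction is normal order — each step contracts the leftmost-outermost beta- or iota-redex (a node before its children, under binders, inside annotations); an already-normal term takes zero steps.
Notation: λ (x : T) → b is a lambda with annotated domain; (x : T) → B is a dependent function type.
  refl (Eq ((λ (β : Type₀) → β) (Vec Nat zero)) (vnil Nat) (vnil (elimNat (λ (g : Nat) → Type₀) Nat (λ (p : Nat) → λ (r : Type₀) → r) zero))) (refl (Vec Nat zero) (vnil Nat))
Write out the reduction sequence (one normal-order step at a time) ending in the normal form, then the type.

reduction (normal order):
  refl (Eq ((λ (β : Type₀) → β) (Vec Nat zero)) (vnil Nat) (vnil (elimNat (λ (g : Nat) → Type₀) Nat (λ (p : Nat) → λ (r : Type₀) → r) zero))) (refl (Vec Nat zero) (vnil Nat))
  ~> refl (Eq (Vec Nat zero) (vnil Nat) (vnil (elimNat (λ (β : Nat) → Type₀) Nat (λ (g : Nat) → λ (p : Type₀) → p) zero))) (refl (Vec Nat zero) (vnil Nat))
  ~> refl (Eq (Vec Nat zero) (vnil Nat) (vnil Nat)) (refl (Vec Nat zero) (vnil Nat))
type:
  Eq (Eq (Vec Nat zero) (vnil Nat) (vnil Nat)) (refl (Vec Nat zero) (vnil Nat)) (refl (Vec Nat zero) (vnil Nat))


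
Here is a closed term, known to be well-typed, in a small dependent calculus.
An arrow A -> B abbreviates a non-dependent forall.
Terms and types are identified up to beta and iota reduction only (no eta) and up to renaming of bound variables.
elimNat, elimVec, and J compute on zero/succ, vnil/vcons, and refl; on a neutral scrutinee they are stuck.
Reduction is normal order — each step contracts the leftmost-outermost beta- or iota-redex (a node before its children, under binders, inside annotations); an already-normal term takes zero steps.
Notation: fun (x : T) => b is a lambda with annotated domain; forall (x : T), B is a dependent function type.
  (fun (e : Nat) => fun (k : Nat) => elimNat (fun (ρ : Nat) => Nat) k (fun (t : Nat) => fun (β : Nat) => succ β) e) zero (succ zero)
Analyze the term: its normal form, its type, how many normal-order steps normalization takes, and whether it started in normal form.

reduced normal form:
  succ zero
inferred type:
  Nat
normal-order step count: 3
already normal: no
first redex: a beta-redex


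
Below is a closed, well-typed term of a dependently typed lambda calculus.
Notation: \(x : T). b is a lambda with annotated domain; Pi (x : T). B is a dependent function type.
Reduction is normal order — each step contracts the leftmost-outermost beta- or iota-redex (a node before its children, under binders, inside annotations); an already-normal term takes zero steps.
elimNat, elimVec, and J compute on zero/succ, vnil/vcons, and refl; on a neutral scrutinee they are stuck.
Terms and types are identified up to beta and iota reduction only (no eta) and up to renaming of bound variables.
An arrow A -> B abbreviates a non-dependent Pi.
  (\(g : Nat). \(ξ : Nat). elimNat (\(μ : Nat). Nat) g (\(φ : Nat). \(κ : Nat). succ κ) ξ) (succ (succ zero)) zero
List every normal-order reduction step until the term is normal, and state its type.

reduction (normal order):
  (\(g : Nat). \(ξ : Nat). elimNat (\(μ : Nat). Nat) g (\(φ : Nat). \(κ : Nat). succ κ) ξ) (succ (succ zero)) zero
  ~> (\(g : Nat). elimNat (\(ξ : Nat). Nat) (succ (succ zero)) (\(μ : Nat). \(φ : Nat). succ φ) g) zero
  ~> elimNat (\(g : Nat). Nat) (succ (succ zero)) (\(ξ : Nat). \(μ : Nat). succ μ) zero
  ~> succ (succ zero)
inferred type:
  Nat


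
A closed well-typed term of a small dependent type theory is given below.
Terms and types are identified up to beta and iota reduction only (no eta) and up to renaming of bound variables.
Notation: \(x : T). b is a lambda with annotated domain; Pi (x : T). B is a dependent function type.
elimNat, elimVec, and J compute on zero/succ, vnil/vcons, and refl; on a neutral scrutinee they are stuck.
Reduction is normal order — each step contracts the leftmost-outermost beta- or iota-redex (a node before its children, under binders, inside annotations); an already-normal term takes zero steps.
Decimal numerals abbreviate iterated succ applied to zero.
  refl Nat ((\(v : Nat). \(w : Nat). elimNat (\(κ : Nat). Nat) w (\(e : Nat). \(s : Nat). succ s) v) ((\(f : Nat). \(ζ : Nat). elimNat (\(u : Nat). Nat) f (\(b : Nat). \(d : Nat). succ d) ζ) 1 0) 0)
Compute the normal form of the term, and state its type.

reduced normal form:
  refl Nat 1
type:
  Eq Nat 1 1
observation: normalization takes exactly 9 steps under the normal-order strategy.


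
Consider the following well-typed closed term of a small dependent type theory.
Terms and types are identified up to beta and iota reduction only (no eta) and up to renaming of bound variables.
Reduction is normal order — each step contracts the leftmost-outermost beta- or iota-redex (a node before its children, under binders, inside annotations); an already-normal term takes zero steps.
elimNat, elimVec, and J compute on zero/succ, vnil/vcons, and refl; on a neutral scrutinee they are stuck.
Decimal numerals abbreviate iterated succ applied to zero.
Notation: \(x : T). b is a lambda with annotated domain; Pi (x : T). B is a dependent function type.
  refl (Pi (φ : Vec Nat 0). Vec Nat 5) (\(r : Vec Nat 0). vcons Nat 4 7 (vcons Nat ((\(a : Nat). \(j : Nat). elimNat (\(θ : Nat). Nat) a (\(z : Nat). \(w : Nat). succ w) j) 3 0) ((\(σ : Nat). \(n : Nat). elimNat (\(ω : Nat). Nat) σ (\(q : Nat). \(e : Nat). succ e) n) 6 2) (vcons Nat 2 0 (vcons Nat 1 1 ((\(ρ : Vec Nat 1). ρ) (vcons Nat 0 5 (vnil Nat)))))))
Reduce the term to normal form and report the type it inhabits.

resulting normal form:
  refl (Pi (φ : Vec Nat 0). Vec Nat 5) (\(r : Vec Nat 0). vcons Nat 4 7 (vcons Nat 3 8 (vcons Nat 2 0 (vcons Nat 1 1 (vcons Nat 0 5 (vnil Nat))))))
the term's type:
  Eq (Pi (φ : Vec Nat 0). Vec Nat 5) (\(r : Vec Nat 0). vcons Nat 4 7 (vcons Nat 3 8 (vcons Nat 2 0 (vcons Nat 1 1 (vcons Nat 0 5 (vnil Nat)))))) (\(a : Vec Nat 0). vcons Nat 4 7 (vcons Nat 3 8 (vcons Nat 2 0 (vcons Nat 1 1 (vcons Nat 0 5 (vnil Nat))))))
observation: the leftmost-outermost redex is a beta-redex, and normalization takes 13 steps.


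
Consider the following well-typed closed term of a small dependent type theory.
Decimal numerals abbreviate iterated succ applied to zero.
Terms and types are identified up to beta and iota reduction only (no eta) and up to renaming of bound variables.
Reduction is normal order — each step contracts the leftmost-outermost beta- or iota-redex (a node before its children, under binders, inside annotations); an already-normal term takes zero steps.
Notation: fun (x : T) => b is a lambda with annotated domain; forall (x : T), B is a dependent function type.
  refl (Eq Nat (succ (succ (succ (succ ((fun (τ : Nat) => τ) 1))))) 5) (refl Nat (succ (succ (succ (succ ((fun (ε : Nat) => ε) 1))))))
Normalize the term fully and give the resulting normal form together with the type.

reduced normal form:
  refl (Eq Nat 5 5) (refl Nat 5)
type:
  Eq (Eq Nat 5 5) (refl Nat 5) (refl Nat 5)


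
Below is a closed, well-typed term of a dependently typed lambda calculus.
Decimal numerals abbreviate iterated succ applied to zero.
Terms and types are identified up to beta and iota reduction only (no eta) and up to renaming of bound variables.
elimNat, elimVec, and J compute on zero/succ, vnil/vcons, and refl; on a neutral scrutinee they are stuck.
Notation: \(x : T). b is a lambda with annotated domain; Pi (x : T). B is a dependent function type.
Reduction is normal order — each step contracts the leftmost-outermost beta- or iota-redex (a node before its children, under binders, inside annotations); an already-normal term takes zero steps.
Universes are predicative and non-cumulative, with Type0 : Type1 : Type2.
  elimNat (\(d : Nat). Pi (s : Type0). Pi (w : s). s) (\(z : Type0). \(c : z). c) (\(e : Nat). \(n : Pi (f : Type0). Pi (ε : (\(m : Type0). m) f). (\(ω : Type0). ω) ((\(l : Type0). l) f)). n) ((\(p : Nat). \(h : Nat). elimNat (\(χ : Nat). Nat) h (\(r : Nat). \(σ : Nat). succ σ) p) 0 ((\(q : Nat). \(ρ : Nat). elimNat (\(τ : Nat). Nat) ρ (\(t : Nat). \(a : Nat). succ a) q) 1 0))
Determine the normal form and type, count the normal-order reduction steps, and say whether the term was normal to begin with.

resulting normal form:
  \(d : Type0). \(s : d). s
type:
  Pi (d : Type0). Pi (s : d). d
reduction steps (normal order): 16
already normal: no
first contracted redex: a beta-redex


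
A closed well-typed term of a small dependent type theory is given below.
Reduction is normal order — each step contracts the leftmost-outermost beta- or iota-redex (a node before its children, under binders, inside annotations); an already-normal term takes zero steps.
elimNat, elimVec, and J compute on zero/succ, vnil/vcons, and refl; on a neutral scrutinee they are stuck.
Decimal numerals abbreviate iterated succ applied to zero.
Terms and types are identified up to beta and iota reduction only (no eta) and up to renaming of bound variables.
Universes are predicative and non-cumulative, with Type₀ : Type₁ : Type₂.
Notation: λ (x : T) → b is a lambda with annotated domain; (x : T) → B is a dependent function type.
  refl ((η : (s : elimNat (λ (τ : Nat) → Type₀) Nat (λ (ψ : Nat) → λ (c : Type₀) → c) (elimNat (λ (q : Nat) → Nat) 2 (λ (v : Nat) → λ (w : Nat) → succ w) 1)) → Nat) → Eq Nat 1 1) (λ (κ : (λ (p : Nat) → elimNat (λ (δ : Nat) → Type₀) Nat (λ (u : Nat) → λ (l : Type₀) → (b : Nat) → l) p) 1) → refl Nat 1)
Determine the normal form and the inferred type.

reduced normal form:
  refl ((η : (s : Nat) → Nat) → Eq Nat 1 1) (λ (τ : (ψ : Nat) → Nat) → refl Nat 1)
the term's type:
  Eq ((η : (s : Nat) → Nat) → Eq Nat 1 1) (λ (τ : (ψ : Nat) → Nat) → refl Nat 1) (λ (c : (q : Nat) → Nat) → refl Nat 1)
observation: the first redex contracted is an elimNat iota-redex; the normal form is reached in 19 normal-order steps.


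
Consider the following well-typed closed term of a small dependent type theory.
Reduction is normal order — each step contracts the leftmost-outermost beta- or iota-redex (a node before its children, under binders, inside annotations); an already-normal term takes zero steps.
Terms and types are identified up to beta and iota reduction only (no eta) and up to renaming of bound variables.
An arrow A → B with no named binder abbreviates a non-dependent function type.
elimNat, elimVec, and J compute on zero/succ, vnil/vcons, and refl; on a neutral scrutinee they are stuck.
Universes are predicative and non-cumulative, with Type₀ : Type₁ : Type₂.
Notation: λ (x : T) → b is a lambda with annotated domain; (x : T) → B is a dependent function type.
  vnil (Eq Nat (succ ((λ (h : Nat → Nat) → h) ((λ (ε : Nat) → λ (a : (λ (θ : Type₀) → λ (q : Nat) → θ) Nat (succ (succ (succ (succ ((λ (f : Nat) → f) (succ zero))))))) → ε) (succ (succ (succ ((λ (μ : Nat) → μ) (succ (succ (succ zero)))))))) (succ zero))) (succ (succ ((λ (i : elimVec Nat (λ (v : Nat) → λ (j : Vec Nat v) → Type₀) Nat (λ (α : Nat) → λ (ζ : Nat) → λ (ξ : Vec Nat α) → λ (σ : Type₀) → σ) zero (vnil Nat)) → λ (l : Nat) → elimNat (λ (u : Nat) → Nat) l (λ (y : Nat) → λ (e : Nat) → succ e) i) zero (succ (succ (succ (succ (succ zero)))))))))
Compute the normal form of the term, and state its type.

resulting normal form:
  vnil (Eq Nat (succ (succ (succ (succ (succ (succ (succ zero))))))) (succ (succ (succ (succ (succ (succ (succ zero))))))))
type:
  Vec (Eq Nat (succ (succ (succ (succ (succ (succ (succ zero))))))) (succ (succ (succ (succ (succ (succ (succ zero)))))))) zero


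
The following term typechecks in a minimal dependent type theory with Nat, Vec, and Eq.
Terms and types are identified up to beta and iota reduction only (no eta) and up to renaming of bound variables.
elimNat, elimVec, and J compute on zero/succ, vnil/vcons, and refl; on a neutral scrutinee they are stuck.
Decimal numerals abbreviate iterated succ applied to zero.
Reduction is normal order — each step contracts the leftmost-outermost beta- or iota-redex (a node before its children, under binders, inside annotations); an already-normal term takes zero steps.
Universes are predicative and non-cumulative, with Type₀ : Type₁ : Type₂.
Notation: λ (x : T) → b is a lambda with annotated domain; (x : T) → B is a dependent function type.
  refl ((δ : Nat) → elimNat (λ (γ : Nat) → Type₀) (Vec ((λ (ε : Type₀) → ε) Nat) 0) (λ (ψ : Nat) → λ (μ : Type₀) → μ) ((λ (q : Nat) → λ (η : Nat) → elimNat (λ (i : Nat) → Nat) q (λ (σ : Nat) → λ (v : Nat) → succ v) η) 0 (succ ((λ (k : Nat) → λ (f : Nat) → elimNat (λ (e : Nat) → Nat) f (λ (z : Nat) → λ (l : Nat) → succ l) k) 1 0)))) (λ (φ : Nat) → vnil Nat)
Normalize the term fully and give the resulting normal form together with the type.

resulting normal form:
  refl ((δ : Nat) → Vec Nat 0) (λ (γ : Nat) → vnil Nat)
type:
  Eq ((δ : Nat) → Vec Nat 0) (λ (γ : Nat) → vnil Nat) (λ (ε : Nat) → vnil Nat)
observation: the leftmost-outermost redex is a beta-redex, and normalization takes 23 steps.


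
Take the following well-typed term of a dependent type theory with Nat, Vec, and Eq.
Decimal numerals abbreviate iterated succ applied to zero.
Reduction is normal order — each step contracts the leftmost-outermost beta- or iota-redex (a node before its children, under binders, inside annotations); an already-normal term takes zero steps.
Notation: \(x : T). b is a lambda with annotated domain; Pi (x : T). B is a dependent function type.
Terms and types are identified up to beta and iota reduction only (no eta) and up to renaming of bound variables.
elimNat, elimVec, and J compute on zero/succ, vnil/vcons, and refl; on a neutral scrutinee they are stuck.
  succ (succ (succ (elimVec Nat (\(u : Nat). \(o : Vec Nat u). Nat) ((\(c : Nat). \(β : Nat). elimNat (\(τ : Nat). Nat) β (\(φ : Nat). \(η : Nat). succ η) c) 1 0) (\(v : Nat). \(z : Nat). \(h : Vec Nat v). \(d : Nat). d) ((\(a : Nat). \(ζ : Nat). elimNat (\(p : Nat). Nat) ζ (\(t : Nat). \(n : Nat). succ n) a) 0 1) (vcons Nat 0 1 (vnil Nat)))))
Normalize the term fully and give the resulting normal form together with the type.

reduced normal form:
  4
inferred type:
  Nat


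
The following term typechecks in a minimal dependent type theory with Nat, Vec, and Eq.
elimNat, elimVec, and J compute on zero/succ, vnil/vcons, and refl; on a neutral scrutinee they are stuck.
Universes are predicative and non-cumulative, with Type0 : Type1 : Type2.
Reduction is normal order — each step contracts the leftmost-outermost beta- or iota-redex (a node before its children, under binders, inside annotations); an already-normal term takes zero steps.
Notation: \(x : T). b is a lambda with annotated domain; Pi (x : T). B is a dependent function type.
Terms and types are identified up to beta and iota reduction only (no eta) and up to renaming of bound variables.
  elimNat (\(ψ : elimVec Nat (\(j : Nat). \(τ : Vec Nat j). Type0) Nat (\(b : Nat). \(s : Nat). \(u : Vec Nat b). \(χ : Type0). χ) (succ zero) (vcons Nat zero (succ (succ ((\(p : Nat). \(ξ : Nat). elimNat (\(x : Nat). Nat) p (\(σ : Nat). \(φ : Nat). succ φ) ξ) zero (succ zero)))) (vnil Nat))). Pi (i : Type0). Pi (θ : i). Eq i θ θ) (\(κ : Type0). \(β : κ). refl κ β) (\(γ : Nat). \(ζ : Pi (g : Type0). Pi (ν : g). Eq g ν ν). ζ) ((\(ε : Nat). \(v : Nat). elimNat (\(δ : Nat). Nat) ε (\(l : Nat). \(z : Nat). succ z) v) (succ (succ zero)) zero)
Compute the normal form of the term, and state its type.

resulting normal form:
  \(ψ : Type0). \(j : ψ). refl ψ j
the term's type:
  Pi (ψ : Type0). Pi (j : ψ). Eq ψ j j
observation: the first redex contracted is an elimVec iota-redex; the normal form is reached in 16 normal-order steps.


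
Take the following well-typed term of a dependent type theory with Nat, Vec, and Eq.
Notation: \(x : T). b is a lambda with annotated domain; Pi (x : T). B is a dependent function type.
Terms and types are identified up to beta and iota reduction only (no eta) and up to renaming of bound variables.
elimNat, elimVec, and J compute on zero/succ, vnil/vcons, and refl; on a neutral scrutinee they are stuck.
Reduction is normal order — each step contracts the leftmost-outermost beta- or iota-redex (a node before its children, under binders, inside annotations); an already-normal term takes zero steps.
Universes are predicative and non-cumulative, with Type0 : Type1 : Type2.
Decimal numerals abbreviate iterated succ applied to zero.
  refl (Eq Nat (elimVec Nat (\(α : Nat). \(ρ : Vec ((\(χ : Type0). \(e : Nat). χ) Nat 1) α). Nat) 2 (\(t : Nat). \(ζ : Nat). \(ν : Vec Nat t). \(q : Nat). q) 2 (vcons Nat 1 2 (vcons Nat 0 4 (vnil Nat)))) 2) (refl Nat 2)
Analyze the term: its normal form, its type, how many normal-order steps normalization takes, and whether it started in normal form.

reduced normal form:
  refl (Eq Nat 2 2) (refl Nat 2)
type:
  Eq (Eq Nat 2 2) (refl Nat 2) (refl Nat 2)
normal-order step count: 11
term was already normal: no
first redex: an elimVec iota-redex


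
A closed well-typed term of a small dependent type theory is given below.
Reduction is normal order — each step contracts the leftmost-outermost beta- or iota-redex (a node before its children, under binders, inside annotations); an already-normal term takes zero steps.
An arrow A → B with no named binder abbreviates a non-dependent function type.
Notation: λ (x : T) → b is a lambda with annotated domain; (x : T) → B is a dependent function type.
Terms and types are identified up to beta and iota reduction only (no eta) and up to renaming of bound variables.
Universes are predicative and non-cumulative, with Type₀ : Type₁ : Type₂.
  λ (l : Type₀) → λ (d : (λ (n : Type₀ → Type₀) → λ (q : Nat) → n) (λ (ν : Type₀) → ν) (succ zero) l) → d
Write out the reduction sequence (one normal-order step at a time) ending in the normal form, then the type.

reduction (normal order):
  λ (l : Type₀) → λ (d : (λ (n : Type₀ → Type₀) → λ (q : Nat) → n) (λ (ν : Type₀) → ν) (succ zero) l) → d
  ~> λ (l : Type₀) → λ (d : (λ (n : Nat) → λ (q : Type₀) → q) (succ zero) l) → d
  ~> λ (l : Type₀) → λ (d : (λ (n : Type₀) → n) l) → d
  ~> λ (l : Type₀) → λ (d : l) → d
the term's type:
  (l : Type₀) → l → l


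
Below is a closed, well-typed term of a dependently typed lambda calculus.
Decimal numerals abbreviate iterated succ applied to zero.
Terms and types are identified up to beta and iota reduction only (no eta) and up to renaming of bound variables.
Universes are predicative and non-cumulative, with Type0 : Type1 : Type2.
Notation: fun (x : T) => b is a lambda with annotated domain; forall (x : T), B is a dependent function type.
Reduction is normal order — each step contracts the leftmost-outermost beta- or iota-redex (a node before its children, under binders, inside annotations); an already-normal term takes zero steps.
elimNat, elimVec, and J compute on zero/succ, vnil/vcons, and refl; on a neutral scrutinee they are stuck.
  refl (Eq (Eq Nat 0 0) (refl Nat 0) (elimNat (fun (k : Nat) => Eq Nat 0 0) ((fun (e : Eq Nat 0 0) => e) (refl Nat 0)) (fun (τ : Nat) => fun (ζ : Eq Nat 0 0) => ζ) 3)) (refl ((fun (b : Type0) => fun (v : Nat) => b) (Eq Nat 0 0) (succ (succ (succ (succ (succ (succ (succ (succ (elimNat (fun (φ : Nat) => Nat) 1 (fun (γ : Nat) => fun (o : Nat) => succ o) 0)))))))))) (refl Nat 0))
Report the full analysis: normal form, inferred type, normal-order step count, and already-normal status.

resulting normal form:
  refl (Eq (Eq Nat 0 0) (refl Nat 0) (refl Nat 0)) (refl (Eq Nat 0 0) (refl Nat 0))
the term's type:
  Eq (Eq (Eq Nat 0 0) (refl Nat 0) (refl Nat 0)) (refl (Eq Nat 0 0) (refl Nat 0)) (refl (Eq Nat 0 0) (refl Nat 0))
reduction steps (normal order): 13
already normal: no
first contracted redex: an elimNat iota-redex


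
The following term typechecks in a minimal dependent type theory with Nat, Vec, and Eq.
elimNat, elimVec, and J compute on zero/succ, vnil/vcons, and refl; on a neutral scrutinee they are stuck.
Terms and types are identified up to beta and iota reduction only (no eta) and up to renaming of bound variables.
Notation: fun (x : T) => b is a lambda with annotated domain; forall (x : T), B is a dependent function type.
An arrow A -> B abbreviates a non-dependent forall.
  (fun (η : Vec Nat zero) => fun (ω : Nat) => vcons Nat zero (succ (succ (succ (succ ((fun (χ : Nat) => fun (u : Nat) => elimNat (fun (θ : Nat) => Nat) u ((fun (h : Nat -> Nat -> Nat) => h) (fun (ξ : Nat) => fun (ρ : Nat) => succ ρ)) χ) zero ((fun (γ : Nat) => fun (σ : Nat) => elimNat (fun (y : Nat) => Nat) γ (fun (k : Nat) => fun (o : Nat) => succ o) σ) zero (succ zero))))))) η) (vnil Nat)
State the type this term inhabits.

inferred type:
  Nat -> Vec Nat (succ zero)


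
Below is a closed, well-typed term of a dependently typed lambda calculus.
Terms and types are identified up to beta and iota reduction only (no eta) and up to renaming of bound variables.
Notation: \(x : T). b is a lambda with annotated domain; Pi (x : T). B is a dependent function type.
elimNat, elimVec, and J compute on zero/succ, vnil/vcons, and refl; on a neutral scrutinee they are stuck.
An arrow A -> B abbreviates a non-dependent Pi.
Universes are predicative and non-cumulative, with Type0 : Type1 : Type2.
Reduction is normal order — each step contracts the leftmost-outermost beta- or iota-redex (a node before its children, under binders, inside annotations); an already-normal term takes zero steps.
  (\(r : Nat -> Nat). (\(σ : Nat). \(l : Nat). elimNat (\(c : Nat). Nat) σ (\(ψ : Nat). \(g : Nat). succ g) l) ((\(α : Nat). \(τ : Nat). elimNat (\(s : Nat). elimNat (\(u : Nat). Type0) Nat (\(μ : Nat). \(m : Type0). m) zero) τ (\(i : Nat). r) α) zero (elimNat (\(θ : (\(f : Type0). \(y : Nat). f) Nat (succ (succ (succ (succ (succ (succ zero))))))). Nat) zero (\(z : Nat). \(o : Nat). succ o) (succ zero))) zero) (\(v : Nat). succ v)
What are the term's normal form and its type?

normal form:
  succ zero
type:
  Nat


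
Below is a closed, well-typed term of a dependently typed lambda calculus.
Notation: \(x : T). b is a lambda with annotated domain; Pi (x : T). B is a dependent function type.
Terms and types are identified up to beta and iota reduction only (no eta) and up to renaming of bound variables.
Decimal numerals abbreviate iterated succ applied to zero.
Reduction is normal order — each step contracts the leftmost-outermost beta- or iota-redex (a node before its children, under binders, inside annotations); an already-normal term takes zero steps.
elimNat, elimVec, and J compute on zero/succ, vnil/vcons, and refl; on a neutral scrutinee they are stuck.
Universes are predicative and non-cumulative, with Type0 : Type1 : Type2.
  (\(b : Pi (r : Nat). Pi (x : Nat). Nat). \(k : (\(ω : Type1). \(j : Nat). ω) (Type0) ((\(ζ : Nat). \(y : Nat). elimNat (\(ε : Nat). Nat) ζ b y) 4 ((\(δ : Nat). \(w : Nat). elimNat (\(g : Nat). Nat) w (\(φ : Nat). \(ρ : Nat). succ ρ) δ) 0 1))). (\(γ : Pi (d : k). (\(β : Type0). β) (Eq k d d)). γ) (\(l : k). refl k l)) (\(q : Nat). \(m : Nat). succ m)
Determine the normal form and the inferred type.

reduced normal form:
  \(b : Type0). \(r : b). refl b r
the term's type:
  Pi (b : Type0). Pi (r : b). Eq b r r
observation: 4 normal-order steps separate the term from its normal form.


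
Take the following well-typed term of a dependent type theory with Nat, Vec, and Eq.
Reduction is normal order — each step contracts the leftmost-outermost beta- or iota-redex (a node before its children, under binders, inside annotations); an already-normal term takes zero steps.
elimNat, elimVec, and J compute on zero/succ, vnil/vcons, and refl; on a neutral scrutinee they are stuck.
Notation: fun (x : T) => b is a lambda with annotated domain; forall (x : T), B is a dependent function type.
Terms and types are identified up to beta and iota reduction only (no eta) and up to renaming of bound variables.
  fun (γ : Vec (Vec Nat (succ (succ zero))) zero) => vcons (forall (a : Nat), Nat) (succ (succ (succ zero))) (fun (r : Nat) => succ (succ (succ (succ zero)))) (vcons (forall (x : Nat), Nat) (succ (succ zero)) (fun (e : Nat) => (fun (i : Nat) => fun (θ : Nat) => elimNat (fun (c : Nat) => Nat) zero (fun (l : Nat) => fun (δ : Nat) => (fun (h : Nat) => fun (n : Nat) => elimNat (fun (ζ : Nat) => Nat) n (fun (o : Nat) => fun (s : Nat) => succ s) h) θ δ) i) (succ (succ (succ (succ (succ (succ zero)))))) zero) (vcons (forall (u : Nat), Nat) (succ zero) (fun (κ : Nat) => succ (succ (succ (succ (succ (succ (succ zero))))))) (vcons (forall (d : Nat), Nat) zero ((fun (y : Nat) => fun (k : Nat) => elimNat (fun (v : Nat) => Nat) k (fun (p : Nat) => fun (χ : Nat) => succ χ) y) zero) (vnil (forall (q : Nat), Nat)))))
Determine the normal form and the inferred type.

resulting normal form:
  fun (γ : Vec (Vec Nat (succ (succ zero))) zero) => vcons (forall (a : Nat), Nat) (succ (succ (succ zero))) (fun (r : Nat) => succ (succ (succ (succ zero)))) (vcons (forall (x : Nat), Nat) (succ (succ zero)) (fun (e : Nat) => zero) (vcons (forall (i : Nat), Nat) (succ zero) (fun (θ : Nat) => succ (succ (succ (succ (succ (succ (succ zero))))))) (vcons (forall (c : Nat), Nat) zero (fun (l : Nat) => l) (vnil (forall (δ : Nat), Nat)))))
inferred type:
  forall (γ : Vec (Vec Nat (succ (succ zero))) zero), Vec (forall (a : Nat), Nat) (succ (succ (succ (succ zero))))


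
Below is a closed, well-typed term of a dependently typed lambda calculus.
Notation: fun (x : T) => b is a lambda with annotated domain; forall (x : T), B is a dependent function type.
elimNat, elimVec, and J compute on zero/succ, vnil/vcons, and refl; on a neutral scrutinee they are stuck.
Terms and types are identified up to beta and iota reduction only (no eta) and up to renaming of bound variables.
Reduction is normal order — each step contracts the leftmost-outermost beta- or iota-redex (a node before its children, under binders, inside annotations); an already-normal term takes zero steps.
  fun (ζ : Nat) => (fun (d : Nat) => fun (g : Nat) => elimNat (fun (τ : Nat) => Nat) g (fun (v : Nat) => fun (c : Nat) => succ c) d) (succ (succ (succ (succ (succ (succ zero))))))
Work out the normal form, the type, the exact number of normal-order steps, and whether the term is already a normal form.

normal form:
  fun (ζ : Nat) => fun (d : Nat) => succ (succ (succ (succ (succ (succ d)))))
type:
  forall (ζ : Nat), forall (d : Nat), Nat
steps to reach normal form (normal order): 20
already normal: no
first redex: a beta-redex


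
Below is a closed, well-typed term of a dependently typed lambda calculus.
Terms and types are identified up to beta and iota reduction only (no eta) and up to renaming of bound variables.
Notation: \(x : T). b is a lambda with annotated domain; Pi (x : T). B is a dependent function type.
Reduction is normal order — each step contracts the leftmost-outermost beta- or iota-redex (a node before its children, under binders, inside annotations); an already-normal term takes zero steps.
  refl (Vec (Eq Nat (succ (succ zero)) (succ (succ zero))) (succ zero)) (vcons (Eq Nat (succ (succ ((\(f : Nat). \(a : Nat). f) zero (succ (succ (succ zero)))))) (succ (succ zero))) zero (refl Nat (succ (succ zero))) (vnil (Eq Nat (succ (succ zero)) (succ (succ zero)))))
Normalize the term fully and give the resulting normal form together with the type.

reduced normal form:
  refl (Vec (Eq Nat (succ (succ zero)) (succ (succ zero))) (succ zero)) (vcons (Eq Nat (succ (succ zero)) (succ (succ zero))) zero (refl Nat (succ (succ zero))) (vnil (Eq Nat (succ (succ zero)) (succ (succ zero)))))
type:
  Eq (Vec (Eq Nat (succ (succ zero)) (succ (succ zero))) (succ zero)) (vcons (Eq Nat (succ (succ zero)) (succ (succ zero))) zero (refl Nat (succ (succ zero))) (vnil (Eq Nat (succ (succ zero)) (succ (succ zero))))) (vcons (Eq Nat (succ (succ zero)) (succ (succ zero))) zero (refl Nat (succ (succ zero))) (vnil (Eq Nat (succ (succ zero)) (succ (succ zero)))))


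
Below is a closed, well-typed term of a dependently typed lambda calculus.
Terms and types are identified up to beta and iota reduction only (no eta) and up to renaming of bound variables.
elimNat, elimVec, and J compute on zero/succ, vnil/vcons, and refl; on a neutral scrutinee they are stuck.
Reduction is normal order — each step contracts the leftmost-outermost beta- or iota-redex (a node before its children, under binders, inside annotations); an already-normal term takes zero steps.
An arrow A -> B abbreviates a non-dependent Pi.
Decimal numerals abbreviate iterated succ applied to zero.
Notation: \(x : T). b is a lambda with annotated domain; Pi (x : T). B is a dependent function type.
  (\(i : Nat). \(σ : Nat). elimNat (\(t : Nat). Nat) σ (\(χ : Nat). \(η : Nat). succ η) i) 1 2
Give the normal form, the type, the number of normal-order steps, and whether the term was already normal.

normal form:
  3
the term's type:
  Nat
reduction steps (normal order): 6
term was already normal: no
first redex: a beta-redex


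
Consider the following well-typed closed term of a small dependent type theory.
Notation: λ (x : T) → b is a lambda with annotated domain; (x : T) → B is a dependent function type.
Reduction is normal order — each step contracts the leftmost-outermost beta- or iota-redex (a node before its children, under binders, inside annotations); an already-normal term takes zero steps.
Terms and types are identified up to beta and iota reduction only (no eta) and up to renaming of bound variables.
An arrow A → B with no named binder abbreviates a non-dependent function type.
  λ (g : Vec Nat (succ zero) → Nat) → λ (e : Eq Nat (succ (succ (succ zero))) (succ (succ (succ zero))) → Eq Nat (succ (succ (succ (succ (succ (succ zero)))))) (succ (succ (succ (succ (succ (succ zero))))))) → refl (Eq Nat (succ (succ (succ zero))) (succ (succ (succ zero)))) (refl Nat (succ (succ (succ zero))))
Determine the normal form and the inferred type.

resulting normal form:
  λ (g : Vec Nat (succ zero) → Nat) → λ (e : Eq Nat (succ (succ (succ zero))) (succ (succ (succ zero))) → Eq Nat (succ (succ (succ (succ (succ (succ zero)))))) (succ (succ (succ (succ (succ (succ zero))))))) → refl (Eq Nat (succ (succ (succ zero))) (succ (succ (succ zero)))) (refl Nat (succ (succ (succ zero))))
the term's type:
  (Vec Nat (succ zero) → Nat) → (Eq Nat (succ (succ (succ zero))) (succ (succ (succ zero))) → Eq Nat (succ (succ (succ (succ (succ (succ zero)))))) (succ (succ (succ (succ (succ (succ zero))))))) → Eq (Eq Nat (succ (succ (succ zero))) (succ (succ (succ zero)))) (refl Nat (succ (succ (succ zero)))) (refl Nat (succ (succ (succ zero))))


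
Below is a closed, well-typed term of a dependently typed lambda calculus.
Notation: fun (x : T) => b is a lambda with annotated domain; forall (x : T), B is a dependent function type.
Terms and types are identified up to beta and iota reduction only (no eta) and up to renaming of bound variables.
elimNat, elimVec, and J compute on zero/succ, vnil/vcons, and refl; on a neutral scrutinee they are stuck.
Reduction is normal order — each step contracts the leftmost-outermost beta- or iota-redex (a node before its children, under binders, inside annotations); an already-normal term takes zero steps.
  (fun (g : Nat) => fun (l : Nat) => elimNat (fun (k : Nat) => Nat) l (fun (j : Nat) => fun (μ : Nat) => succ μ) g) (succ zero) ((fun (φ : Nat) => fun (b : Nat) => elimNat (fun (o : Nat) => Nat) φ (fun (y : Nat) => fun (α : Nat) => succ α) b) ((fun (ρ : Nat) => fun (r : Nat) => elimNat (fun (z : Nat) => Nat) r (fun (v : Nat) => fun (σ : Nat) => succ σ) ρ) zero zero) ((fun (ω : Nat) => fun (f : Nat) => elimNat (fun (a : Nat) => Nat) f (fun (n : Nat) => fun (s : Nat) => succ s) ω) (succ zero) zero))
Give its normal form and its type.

reduced normal form:
  succ (succ zero)
type:
  Nat
observation: 21 normal-order steps normalize the term, beginning with a beta-redex.
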